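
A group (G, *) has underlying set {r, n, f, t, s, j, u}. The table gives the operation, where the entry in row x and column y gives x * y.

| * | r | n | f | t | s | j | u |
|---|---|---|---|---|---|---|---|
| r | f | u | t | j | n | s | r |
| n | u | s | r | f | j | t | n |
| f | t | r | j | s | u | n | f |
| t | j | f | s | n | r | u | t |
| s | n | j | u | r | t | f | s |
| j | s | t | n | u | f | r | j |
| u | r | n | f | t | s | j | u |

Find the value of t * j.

u

Read row t, column j: t * j = u.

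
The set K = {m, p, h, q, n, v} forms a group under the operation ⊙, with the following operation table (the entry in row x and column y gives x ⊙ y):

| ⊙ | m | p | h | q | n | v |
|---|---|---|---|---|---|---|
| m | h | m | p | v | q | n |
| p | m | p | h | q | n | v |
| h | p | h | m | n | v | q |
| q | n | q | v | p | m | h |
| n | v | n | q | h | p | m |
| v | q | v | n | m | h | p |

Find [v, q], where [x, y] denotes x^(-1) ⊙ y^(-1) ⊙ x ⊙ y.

Identity is p; from the table v^(-1) = v and q^(-1) = q.
v ⊙ q = m
m ⊙ v = n
n ⊙ q = h

h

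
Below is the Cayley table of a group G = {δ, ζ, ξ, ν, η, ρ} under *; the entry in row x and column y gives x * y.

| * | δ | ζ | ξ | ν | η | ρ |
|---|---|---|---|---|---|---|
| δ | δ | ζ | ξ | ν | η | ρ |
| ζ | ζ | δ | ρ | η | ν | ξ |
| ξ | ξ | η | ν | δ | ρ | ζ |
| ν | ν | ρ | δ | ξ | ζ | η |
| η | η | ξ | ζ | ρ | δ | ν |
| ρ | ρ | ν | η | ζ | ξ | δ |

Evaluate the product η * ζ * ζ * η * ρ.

ρ

η * ζ = ξ
ξ * ζ = η
η * η = δ
δ * ρ = ρ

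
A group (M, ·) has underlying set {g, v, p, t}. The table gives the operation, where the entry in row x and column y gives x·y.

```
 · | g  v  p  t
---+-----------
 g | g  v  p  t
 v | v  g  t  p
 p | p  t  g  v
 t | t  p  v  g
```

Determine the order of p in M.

The identity element is g (its row matches the header).
p^1 = p
p^2 = p·p = g
The first power of p equal to the identity is p^2, so ord(p) = 2.

2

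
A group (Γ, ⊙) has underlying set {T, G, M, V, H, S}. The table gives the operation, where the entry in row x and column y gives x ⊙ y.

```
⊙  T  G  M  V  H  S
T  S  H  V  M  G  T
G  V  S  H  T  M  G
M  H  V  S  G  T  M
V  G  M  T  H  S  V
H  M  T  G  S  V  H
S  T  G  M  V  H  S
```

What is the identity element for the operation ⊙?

The identity e satisfies e ⊙ x = x for all x, so its row in the table reproduces the column headers.
Row S reads: T, G, M, V, H, S — exactly the header order. So S is the identity.

S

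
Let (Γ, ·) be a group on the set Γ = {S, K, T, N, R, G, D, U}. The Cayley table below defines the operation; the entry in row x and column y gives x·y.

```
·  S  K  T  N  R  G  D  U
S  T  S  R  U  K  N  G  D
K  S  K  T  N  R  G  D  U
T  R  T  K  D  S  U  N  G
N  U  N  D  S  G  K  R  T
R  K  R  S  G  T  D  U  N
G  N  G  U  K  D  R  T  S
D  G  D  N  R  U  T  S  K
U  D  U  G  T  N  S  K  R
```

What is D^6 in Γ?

D^1 = D
D^2 = D·D = S
D^3 = S·D = G
D^4 = G·D = T
D^5 = T·D = N
D^6 = N·D = R
(Structurally, Γ here is isomorphic to the cyclic group Z_8.)

R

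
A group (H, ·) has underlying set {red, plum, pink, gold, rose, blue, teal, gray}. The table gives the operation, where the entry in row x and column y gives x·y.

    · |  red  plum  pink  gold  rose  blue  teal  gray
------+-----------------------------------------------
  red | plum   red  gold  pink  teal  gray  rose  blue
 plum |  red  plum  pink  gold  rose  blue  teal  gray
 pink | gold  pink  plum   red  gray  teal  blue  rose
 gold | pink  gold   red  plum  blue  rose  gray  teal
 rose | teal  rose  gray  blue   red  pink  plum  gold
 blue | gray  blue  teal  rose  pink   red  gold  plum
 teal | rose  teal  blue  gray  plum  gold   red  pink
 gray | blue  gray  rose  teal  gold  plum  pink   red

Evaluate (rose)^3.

rose^1 = rose
rose^2 = rose·rose = red
rose^3 = red·rose = teal

teal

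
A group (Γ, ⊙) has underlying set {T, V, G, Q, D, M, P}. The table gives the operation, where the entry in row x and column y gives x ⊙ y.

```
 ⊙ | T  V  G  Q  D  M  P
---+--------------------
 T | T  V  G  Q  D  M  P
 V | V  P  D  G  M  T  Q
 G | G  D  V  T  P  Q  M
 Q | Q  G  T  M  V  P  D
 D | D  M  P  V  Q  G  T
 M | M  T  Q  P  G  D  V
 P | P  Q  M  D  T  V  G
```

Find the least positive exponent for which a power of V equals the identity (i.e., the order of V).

The identity element is T (its row matches the header).
V^1 = V
V^2 = V ⊙ V = P
V^3 = P ⊙ V = Q
V^4 = Q ⊙ V = G
V^5 = G ⊙ V = D
V^6 = D ⊙ V = M
V^7 = M ⊙ V = T
The first power of V equal to the identity is V^7, so ord(V) = 7.
(Structurally, Γ here is isomorphic to the cyclic group Z_7.)

7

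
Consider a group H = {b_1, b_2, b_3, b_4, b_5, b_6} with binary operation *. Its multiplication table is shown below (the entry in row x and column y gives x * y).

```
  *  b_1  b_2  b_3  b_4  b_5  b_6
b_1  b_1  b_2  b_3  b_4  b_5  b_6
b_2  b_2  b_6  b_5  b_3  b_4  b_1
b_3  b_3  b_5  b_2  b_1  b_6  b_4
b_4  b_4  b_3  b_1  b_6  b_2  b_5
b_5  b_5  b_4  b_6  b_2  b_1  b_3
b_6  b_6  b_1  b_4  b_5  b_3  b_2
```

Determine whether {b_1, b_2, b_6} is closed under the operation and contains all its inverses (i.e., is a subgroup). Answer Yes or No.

{b_1, b_2, b_6} contains the identity b_1.
Checking products: every product of two elements of {b_1, b_2, b_6} (read from the table) lies in {b_1, b_2, b_6}, so the set is closed.
In a finite group, a nonempty closed subset is a subgroup. So {b_1, b_2, b_6} ≤ H.

Yes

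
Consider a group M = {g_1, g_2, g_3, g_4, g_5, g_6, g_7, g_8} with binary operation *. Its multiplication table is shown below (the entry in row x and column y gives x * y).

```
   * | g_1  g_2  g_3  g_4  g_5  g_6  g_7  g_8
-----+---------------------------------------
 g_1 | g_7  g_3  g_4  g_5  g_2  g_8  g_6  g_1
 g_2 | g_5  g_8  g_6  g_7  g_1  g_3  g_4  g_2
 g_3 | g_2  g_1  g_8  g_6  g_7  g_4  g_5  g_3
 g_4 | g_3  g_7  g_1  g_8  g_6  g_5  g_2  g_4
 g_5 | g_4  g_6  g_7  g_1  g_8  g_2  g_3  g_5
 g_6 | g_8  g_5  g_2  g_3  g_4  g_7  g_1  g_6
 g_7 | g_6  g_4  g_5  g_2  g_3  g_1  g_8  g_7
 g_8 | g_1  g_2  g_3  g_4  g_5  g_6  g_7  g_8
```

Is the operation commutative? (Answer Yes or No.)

No

g_1 * g_4 = g_5 but g_4 * g_1 = g_3.
Since g_1 and g_4 do not commute, M is not abelian.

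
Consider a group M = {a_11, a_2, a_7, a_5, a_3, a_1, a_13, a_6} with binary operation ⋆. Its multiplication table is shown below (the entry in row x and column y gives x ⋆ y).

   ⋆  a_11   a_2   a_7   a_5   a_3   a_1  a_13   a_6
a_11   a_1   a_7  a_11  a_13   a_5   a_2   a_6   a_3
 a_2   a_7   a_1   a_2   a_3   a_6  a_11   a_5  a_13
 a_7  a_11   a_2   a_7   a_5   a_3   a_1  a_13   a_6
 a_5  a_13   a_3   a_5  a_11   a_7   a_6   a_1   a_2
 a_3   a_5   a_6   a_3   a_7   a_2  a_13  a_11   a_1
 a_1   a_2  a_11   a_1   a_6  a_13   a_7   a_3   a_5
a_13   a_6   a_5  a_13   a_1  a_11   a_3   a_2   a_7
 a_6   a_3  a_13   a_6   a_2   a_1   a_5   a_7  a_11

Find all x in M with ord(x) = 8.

{a_13, a_3, a_5, a_6}

Identity is a_7. Compute the order of each non-identity element by repeated multiplication:
  a_11: a_11 → a_1 → a_2 → a_7  (order 4)
  a_2: a_2 → a_1 → a_11 → a_7  (order 4)
  a_5: a_5 → a_11 → a_13 → a_1 → a_6 → a_2 → a_3 → a_7  (order 8)
  a_3: a_3 → a_2 → a_6 → a_1 → a_13 → a_11 → a_5 → a_7  (order 8)
  a_1: a_1 → a_7  (order 2)
  a_13: a_13 → a_2 → a_5 → a_1 → a_3 → a_11 → a_6 → a_7  (order 8)
  a_6: a_6 → a_11 → a_3 → a_1 → a_5 → a_2 → a_13 → a_7  (order 8)
Elements of order 8: {a_13, a_3, a_5, a_6}.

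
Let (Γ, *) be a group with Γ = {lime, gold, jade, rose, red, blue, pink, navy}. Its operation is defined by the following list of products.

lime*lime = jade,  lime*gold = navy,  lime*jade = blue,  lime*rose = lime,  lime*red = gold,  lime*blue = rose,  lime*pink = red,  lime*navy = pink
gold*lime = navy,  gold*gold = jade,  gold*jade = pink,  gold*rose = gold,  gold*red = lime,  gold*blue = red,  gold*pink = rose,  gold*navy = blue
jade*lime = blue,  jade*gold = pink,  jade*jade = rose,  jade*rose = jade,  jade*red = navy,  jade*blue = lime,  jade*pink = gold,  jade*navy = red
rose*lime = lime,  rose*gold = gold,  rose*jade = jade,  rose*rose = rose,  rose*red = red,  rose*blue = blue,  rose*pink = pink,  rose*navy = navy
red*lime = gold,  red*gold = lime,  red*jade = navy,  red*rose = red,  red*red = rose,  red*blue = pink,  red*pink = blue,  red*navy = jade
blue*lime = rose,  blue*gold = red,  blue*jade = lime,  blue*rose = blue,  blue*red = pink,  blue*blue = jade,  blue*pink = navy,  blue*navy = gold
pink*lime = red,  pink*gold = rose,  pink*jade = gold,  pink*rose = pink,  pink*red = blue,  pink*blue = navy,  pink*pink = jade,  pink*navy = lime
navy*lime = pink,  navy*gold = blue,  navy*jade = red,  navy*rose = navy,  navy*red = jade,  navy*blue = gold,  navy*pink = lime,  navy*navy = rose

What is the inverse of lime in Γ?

blue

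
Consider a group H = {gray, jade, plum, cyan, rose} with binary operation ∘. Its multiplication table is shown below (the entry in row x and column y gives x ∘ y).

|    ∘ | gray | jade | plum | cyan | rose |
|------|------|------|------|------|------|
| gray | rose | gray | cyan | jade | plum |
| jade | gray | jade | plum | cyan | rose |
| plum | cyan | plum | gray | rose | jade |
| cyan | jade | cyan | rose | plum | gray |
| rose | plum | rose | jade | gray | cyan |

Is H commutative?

Check whether the table is symmetric across its main diagonal.
Every entry (row x, col y) equals the entry (row y, col x), so H is abelian.

Yes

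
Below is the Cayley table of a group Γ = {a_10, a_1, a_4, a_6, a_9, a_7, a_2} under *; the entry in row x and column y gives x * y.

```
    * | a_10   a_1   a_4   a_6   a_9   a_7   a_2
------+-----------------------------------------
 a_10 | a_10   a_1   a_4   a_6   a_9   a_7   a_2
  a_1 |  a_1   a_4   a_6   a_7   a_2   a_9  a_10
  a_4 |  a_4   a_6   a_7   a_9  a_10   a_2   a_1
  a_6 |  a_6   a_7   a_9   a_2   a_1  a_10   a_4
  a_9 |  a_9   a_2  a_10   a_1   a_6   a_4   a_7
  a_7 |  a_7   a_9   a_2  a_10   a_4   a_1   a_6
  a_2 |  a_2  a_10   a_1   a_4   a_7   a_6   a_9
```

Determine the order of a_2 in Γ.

7

The identity element is a_10 (its row matches the header).
a_2^1 = a_2
a_2^2 = a_2 * a_2 = a_9
a_2^3 = a_9 * a_2 = a_7
a_2^4 = a_7 * a_2 = a_6
a_2^5 = a_6 * a_2 = a_4
a_2^6 = a_4 * a_2 = a_1
a_2^7 = a_1 * a_2 = a_10
The first power of a_2 equal to the identity is a_2^7, so ord(a_2) = 7.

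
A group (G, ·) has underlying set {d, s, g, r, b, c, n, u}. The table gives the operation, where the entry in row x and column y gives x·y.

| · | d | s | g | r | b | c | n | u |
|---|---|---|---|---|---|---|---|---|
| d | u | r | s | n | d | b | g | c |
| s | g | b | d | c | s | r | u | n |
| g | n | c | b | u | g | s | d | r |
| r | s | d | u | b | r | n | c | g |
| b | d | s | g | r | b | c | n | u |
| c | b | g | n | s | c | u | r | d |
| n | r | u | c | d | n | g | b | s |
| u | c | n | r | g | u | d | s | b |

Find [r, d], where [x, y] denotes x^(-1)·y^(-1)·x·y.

Identity is b; from the table r^(-1) = r and d^(-1) = c.
r·c = n
n·r = d
d·d = u

u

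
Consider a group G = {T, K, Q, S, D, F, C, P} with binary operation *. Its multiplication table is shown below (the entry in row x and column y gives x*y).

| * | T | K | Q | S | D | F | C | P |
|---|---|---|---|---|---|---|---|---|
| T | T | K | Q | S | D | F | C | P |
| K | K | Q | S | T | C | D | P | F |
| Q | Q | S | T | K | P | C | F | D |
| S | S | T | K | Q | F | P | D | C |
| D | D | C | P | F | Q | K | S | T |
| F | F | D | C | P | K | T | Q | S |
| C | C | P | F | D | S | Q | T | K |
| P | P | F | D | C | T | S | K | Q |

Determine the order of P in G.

The identity element is T (its row matches the header).
P^1 = P
P^2 = P*P = Q
P^3 = Q*P = D
P^4 = D*P = T
The first power of P equal to the identity is P^4, so ord(P) = 4.

4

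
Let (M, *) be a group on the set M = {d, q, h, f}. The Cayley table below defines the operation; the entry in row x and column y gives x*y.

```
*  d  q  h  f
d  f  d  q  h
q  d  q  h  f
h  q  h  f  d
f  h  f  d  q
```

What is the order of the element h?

The identity element is q (its row matches the header).
h^1 = h
h^2 = h*h = f
h^3 = f*h = d
h^4 = d*h = q
The first power of h equal to the identity is h^4, so ord(h) = 4.

4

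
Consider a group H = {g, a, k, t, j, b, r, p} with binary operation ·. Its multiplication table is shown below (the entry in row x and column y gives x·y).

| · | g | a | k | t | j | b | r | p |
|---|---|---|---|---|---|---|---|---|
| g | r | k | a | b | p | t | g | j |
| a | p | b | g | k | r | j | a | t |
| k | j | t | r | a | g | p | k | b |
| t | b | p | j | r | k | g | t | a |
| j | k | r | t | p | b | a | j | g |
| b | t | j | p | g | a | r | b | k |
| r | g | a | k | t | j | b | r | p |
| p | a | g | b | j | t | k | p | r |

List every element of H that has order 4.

{a, j}

Identity is r. Compute the order of each non-identity element by repeated multiplication:
  g: g → r  (order 2)
  a: a → b → j → r  (order 4)
  k: k → r  (order 2)
  t: t → r  (order 2)
  j: j → b → a → r  (order 4)
  b: b → r  (order 2)
  p: p → r  (order 2)
Elements of order 4: {a, j}.
(Structurally, H here is isomorphic to the dihedral group D_4.)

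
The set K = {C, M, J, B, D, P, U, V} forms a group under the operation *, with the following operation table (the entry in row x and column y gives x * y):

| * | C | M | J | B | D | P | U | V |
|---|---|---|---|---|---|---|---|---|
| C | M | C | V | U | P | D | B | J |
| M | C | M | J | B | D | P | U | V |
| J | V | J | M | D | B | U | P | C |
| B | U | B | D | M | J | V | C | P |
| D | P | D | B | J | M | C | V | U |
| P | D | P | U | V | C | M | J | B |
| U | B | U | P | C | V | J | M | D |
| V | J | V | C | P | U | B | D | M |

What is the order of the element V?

2

The identity element is M (its row matches the header).
V^1 = V
V^2 = V * V = M
The first power of V equal to the identity is V^2, so ord(V) = 2.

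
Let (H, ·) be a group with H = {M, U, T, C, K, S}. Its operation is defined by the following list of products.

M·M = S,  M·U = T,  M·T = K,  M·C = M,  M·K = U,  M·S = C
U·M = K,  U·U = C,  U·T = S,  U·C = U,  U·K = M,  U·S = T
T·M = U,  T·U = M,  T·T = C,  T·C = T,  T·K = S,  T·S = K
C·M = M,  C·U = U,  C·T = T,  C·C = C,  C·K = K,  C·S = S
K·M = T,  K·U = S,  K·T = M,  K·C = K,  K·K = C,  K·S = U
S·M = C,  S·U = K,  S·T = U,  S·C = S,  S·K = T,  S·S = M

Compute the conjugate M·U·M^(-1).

K

The identity is C. In row M, the entry C sits in column S, so M^(-1) = S.
M·U = T
T·S = K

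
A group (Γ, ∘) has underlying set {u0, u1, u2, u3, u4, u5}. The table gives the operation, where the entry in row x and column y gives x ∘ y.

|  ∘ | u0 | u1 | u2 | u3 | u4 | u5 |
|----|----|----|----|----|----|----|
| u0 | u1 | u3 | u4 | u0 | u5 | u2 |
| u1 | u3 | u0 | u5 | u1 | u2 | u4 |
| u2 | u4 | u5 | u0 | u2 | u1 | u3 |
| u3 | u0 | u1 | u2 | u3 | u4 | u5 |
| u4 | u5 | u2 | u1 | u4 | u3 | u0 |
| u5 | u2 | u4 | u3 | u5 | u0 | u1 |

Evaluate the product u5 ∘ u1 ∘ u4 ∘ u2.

u2

u5 ∘ u1 = u4
u4 ∘ u4 = u3
u3 ∘ u2 = u2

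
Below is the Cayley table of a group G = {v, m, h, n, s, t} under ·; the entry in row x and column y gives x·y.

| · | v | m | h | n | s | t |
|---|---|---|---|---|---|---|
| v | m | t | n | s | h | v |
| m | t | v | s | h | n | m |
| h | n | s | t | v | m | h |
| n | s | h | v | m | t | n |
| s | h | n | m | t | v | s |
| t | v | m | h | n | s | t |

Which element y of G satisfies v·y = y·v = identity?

First locate the identity: row t matches the header, so t is the identity.
Scan row v for t: v·m = t. Hence v^(-1) = m.

m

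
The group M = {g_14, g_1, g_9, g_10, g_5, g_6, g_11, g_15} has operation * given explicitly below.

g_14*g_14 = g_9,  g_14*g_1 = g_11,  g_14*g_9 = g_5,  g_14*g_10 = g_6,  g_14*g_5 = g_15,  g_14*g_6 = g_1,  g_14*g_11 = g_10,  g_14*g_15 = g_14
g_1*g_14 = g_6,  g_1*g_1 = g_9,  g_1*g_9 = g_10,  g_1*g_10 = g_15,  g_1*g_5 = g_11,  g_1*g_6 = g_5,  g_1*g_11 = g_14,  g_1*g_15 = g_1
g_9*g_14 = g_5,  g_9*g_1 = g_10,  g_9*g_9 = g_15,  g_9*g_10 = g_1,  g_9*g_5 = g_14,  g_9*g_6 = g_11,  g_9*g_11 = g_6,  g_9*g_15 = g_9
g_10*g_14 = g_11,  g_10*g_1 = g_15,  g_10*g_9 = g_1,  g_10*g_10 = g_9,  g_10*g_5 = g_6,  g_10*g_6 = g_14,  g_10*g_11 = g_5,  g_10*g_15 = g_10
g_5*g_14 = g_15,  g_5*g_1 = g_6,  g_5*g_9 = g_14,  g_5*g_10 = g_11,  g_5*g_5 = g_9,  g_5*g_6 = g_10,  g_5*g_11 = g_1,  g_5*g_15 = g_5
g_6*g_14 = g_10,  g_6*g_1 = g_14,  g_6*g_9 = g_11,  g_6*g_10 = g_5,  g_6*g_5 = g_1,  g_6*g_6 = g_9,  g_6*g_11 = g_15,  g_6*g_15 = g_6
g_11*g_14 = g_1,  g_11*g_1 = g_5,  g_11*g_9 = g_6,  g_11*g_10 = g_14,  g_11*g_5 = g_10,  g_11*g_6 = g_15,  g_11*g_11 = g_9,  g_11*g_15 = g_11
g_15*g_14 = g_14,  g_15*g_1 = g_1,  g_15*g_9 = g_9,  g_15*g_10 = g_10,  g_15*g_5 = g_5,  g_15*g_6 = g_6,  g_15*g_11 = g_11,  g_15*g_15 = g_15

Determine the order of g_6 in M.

The identity element is g_15 (its row matches the header).
g_6^1 = g_6
g_6^2 = g_6*g_6 = g_9
g_6^3 = g_9*g_6 = g_11
g_6^4 = g_11*g_6 = g_15
The first power of g_6 equal to the identity is g_6^4, so ord(g_6) = 4.

4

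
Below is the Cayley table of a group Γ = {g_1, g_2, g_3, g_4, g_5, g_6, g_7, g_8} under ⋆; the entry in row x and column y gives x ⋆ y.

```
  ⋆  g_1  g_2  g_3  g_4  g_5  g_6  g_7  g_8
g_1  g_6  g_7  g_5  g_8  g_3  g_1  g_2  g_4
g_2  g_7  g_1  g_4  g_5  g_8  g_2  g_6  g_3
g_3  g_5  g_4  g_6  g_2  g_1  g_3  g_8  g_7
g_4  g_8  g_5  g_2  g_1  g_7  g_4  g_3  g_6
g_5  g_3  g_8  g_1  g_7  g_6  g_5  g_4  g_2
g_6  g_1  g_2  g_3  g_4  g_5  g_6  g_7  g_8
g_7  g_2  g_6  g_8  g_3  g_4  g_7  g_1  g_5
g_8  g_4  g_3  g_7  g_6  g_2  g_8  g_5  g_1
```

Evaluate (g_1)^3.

g_1^1 = g_1
g_1^2 = g_1 ⋆ g_1 = g_6
g_1^3 = g_6 ⋆ g_1 = g_1

g_1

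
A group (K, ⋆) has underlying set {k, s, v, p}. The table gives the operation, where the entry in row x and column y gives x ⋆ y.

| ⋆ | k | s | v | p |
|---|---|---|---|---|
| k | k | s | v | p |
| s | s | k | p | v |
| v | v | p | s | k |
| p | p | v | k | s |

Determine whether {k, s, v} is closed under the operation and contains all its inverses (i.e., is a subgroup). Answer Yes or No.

No

s ⋆ v = p, which is not in {k, s, v}.
The subset is not closed under ⋆, so it is not a subgroup.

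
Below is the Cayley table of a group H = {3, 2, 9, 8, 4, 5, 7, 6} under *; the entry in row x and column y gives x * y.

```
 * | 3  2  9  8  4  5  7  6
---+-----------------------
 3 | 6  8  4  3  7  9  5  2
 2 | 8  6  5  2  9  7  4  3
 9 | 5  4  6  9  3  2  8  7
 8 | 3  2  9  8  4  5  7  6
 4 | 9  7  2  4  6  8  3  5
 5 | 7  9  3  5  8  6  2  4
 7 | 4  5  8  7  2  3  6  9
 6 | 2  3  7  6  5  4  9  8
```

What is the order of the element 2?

4

The identity element is 8 (its row matches the header).
2^1 = 2
2^2 = 2 * 2 = 6
2^3 = 6 * 2 = 3
2^4 = 3 * 2 = 8
The first power of 2 equal to the identity is 2^4, so ord(2) = 4.
(Structurally, H here is isomorphic to the quaternion group Q_8.)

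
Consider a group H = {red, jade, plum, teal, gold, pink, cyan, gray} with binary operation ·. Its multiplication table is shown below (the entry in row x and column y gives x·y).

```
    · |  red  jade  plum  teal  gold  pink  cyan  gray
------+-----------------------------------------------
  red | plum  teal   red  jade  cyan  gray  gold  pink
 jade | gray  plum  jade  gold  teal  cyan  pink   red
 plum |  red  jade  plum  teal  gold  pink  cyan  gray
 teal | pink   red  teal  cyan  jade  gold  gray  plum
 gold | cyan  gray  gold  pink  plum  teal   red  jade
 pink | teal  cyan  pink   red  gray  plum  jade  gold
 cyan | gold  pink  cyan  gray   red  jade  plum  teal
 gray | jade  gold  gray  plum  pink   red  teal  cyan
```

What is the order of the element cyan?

2

The identity element is plum (its row matches the header).
cyan^1 = cyan
cyan^2 = cyan·cyan = plum
The first power of cyan equal to the identity is cyan^2, so ord(cyan) = 2.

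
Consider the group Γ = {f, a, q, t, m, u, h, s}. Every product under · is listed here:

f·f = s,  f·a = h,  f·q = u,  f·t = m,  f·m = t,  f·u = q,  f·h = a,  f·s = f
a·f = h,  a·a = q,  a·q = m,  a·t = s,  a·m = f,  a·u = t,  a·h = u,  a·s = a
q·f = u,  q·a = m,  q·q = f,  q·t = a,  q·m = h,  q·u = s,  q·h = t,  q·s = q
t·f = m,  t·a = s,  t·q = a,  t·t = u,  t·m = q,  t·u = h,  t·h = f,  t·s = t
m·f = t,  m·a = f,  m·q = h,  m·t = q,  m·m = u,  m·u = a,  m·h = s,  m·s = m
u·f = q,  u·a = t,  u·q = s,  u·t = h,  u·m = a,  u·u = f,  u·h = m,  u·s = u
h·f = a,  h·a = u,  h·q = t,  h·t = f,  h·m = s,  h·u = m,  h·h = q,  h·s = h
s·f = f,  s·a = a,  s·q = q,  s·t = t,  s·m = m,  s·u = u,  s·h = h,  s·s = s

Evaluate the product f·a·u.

f·a = h
h·u = m

m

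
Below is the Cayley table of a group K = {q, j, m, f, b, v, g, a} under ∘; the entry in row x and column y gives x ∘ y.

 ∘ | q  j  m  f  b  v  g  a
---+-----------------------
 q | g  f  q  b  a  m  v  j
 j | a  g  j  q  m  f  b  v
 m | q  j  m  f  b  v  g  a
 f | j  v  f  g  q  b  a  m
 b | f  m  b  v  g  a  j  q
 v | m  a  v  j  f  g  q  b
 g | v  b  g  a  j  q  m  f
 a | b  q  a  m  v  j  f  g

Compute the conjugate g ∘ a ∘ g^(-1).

The identity is m. In row g, the entry m sits in column g, so g^(-1) = g.
g ∘ a = f
f ∘ g = a

a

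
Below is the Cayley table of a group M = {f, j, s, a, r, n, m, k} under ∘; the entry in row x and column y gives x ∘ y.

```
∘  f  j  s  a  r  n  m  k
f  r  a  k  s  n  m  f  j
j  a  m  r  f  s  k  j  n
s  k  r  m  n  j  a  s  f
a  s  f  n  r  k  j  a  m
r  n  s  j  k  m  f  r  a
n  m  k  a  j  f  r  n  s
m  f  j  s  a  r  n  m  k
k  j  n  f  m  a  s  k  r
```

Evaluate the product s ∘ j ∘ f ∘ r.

f

s ∘ j = r
r ∘ f = n
n ∘ r = f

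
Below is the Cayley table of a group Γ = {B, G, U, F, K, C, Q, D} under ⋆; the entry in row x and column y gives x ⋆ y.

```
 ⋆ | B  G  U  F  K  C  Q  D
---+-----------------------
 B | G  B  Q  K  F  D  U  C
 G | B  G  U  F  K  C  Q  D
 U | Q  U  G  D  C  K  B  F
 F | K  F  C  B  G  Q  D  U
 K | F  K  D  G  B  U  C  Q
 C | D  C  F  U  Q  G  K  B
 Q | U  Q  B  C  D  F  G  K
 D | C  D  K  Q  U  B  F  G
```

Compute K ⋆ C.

U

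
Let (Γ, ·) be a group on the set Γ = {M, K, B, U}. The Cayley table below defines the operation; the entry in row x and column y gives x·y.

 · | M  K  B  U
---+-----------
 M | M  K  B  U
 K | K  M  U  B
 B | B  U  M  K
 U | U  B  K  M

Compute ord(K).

The identity element is M (its row matches the header).
K^1 = K
K^2 = K·K = M
The first power of K equal to the identity is K^2, so ord(K) = 2.

2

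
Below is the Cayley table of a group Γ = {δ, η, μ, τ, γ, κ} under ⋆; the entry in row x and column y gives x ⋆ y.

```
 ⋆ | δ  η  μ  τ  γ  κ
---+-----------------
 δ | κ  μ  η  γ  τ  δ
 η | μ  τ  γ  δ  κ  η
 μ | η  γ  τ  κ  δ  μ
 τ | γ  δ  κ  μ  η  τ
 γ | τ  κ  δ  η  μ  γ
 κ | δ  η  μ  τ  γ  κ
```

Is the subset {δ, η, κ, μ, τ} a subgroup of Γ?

μ ⋆ η = γ, which is not in {δ, η, κ, μ, τ}.
The subset is not closed under ⋆, so it is not a subgroup.

No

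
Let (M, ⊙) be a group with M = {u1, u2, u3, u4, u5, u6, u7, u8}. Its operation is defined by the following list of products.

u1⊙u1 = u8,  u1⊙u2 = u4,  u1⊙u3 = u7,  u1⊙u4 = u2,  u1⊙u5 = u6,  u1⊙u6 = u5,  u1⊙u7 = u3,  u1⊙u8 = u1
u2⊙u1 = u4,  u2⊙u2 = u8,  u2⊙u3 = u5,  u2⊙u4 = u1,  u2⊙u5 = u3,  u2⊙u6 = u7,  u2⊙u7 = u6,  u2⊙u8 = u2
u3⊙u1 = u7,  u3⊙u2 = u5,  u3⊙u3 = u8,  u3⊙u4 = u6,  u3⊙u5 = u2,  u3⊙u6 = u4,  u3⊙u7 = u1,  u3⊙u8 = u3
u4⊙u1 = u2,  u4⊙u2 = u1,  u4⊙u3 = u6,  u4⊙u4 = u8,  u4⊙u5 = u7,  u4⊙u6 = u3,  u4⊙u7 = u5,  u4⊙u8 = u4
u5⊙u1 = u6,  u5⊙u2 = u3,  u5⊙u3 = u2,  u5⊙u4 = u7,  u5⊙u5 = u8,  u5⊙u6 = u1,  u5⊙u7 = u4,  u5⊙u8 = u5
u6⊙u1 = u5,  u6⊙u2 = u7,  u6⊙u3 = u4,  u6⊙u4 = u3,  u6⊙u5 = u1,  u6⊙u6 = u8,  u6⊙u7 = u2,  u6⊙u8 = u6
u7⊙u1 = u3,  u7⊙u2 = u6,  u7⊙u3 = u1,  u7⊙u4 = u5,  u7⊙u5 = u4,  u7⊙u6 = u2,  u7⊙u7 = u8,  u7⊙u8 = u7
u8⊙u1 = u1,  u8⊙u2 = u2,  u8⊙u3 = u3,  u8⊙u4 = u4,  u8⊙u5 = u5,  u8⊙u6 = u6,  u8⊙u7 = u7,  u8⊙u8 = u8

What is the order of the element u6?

The identity element is u8 (its row matches the header).
u6^1 = u6
u6^2 = u6 ⊙ u6 = u8
The first power of u6 equal to the identity is u6^2, so ord(u6) = 2.

2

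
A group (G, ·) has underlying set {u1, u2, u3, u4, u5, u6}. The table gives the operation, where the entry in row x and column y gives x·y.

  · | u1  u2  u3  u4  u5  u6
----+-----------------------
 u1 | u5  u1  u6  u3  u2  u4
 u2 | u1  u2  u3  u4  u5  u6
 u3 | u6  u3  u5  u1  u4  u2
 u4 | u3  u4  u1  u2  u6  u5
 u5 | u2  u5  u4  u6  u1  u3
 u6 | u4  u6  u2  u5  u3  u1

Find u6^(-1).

First locate the identity: row u2 matches the header, so u2 is the identity.
Scan row u6 for u2: u6·u3 = u2. Hence u6^(-1) = u3.
(Structurally, G here is isomorphic to the cyclic group Z_6.)

u3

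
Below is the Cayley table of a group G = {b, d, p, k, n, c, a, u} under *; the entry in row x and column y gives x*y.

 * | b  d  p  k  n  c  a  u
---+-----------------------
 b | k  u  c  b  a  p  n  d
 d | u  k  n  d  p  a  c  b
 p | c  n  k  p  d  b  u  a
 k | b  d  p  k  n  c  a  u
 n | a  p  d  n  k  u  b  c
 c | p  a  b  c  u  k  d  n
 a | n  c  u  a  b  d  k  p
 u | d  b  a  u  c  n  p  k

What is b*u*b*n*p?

b*u = d
d*b = u
u*n = c
c*p = b

b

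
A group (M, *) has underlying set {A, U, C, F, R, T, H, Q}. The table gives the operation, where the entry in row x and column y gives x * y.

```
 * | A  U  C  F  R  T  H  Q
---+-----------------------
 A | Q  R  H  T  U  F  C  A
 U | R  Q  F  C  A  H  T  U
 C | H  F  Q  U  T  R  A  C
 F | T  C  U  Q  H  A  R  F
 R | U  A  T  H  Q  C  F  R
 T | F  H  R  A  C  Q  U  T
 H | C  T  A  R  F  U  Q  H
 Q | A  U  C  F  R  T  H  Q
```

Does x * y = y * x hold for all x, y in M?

Check whether the table is symmetric across its main diagonal.
Every entry (row x, col y) equals the entry (row y, col x), so M is abelian.

Yes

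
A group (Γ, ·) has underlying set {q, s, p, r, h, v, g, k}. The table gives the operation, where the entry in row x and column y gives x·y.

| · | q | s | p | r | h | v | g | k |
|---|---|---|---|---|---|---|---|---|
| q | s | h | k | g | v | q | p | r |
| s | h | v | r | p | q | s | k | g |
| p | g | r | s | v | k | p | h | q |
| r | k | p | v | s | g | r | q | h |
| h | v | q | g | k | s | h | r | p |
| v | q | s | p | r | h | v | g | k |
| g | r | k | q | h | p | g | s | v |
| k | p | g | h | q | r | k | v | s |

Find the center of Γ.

{s, v}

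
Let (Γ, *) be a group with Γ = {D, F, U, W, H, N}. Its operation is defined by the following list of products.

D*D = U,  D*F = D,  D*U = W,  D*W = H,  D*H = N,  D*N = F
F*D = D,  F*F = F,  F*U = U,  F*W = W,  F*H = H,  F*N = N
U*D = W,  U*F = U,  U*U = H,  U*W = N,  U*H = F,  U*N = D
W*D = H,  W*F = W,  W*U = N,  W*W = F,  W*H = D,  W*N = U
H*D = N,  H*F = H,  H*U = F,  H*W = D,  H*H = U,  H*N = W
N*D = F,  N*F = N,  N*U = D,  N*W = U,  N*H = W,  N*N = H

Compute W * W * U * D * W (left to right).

W * W = F
F * U = U
U * D = W
W * W = F

F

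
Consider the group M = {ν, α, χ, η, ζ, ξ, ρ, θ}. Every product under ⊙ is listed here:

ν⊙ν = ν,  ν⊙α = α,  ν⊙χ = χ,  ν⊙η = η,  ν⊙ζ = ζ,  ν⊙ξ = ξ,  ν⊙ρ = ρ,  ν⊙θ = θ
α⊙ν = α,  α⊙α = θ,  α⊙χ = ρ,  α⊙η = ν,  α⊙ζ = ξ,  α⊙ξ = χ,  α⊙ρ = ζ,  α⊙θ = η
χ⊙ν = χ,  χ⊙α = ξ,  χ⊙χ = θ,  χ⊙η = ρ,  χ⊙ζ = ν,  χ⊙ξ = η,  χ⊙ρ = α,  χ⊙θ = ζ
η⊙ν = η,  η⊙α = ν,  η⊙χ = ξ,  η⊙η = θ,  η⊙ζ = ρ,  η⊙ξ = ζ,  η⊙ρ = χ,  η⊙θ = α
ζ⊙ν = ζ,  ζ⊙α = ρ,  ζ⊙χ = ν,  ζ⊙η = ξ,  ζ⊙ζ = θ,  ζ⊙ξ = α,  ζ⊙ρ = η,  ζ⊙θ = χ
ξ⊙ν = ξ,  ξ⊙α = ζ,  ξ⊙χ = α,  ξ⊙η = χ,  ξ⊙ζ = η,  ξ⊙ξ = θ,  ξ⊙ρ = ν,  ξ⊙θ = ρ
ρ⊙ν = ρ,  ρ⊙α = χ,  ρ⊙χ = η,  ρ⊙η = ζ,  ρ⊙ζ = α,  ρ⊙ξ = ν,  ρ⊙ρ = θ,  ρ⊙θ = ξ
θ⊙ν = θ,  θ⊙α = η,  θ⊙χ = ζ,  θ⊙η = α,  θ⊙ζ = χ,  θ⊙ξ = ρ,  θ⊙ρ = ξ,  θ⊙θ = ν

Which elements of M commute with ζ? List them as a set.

{ζ, θ, ν, χ}

Compare row ζ with column ζ entry by entry.
θ ⊙ ζ = χ = ζ ⊙ θ, so θ commutes with ζ.
η ⊙ ζ = ρ but ζ ⊙ η = ξ, so η does not.
Collecting the elements that commute with ζ: C(ζ) = {ζ, θ, ν, χ}.
(Structurally, M here is isomorphic to the quaternion group Q_8.)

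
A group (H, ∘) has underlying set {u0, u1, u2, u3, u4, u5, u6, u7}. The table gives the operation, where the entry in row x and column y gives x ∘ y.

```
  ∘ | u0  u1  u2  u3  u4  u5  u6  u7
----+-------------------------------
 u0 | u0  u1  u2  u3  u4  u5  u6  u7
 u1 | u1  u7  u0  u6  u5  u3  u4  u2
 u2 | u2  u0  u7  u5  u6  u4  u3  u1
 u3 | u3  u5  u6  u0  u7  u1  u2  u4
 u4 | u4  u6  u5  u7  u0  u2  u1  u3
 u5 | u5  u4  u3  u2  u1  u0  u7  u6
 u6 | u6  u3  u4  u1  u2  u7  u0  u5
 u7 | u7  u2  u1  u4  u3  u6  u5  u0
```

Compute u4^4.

u0

u4^1 = u4
u4^2 = u4 ∘ u4 = u0
u4^3 = u0 ∘ u4 = u4
u4^4 = u4 ∘ u4 = u0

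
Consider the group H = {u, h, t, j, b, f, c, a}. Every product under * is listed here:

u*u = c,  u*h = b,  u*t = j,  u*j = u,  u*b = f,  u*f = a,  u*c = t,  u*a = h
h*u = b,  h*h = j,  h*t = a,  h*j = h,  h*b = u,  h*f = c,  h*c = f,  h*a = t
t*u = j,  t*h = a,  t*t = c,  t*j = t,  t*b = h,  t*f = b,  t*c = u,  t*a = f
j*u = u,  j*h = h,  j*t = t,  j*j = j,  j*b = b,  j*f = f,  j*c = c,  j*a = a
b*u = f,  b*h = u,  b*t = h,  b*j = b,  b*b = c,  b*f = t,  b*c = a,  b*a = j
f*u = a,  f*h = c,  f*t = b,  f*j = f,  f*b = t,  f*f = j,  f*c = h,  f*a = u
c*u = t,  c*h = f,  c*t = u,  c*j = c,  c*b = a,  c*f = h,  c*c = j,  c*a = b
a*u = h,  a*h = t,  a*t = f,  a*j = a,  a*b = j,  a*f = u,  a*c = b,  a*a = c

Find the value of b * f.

t

Read row b, column f: b * f = t.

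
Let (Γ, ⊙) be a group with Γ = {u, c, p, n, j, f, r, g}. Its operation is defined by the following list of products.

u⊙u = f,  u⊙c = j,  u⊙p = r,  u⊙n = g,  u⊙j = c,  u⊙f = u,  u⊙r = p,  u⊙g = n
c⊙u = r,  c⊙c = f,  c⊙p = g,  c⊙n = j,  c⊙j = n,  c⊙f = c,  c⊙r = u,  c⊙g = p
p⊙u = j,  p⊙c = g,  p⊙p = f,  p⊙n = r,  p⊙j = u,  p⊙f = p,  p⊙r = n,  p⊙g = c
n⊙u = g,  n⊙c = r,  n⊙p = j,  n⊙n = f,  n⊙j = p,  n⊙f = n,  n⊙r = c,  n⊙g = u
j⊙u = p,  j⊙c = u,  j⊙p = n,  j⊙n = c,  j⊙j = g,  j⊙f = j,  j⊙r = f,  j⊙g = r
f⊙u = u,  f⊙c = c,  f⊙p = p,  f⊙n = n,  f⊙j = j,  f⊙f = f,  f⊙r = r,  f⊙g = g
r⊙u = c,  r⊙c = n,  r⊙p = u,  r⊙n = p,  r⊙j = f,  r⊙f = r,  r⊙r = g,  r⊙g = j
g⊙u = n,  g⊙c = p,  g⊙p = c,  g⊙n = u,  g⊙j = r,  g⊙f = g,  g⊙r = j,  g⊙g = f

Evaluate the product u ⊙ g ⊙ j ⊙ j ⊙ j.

u ⊙ g = n
n ⊙ j = p
p ⊙ j = u
u ⊙ j = c
(Structurally, Γ here is isomorphic to the dihedral group D_4.)

c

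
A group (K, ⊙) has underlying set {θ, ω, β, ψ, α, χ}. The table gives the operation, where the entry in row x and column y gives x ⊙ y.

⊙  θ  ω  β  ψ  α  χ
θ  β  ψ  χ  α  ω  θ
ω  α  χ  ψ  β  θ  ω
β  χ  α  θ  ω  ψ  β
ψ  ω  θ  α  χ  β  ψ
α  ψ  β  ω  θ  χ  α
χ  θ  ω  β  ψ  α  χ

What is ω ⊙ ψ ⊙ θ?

χ

ω ⊙ ψ = β
β ⊙ θ = χ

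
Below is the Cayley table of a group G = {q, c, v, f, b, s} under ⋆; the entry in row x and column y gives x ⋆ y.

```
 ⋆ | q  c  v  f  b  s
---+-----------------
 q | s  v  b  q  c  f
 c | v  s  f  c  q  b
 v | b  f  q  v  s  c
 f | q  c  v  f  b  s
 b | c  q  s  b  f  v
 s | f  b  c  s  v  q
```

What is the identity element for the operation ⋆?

The identity e satisfies e ⋆ x = x for all x, so its row in the table reproduces the column headers.
Row f reads: q, c, v, f, b, s — exactly the header order. So f is the identity.

f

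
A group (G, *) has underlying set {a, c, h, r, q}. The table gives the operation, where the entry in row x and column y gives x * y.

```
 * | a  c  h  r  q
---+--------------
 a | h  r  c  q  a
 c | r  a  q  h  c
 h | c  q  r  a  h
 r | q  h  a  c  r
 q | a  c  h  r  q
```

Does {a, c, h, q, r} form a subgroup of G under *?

{a, c, h, q, r} contains the identity q.
Checking products: every product of two elements of {a, c, h, q, r} (read from the table) lies in {a, c, h, q, r}, so the set is closed.
In a finite group, a nonempty closed subset is a subgroup. So {a, c, h, q, r} ≤ G.

Yes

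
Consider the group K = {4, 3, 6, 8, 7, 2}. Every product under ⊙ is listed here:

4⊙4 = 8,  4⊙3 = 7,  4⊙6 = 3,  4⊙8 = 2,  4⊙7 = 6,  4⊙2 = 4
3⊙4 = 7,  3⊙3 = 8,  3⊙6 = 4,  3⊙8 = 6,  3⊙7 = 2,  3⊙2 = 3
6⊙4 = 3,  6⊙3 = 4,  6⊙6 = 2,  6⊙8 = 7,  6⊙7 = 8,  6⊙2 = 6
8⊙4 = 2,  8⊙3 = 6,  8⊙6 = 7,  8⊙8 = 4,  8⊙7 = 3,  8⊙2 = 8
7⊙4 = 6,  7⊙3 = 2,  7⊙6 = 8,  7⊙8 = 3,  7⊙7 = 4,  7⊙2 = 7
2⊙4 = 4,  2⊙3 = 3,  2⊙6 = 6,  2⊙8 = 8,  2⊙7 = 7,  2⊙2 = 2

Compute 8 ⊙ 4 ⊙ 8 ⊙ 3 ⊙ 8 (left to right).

7

8 ⊙ 4 = 2
2 ⊙ 8 = 8
8 ⊙ 3 = 6
6 ⊙ 8 = 7
(Structurally, K here is isomorphic to the cyclic group Z_6.)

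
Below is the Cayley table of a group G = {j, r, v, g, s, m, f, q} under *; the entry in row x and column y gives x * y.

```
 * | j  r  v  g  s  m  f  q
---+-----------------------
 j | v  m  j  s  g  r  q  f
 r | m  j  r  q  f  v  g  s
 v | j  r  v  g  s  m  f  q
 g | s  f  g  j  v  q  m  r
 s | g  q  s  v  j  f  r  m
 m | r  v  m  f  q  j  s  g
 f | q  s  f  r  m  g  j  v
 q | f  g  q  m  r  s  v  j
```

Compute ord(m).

4

The identity element is v (its row matches the header).
m^1 = m
m^2 = m * m = j
m^3 = j * m = r
m^4 = r * m = v
The first power of m equal to the identity is m^4, so ord(m) = 4.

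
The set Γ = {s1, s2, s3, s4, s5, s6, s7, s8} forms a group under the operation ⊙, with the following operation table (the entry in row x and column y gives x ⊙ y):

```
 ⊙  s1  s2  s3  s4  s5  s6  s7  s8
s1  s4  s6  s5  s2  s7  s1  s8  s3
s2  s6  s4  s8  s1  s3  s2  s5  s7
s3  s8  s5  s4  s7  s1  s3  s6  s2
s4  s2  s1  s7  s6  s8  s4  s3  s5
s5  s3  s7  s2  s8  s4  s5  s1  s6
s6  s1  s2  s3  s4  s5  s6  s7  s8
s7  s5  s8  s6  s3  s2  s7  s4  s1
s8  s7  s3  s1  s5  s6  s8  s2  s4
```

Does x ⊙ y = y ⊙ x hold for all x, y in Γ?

No

s7 ⊙ s5 = s2 but s5 ⊙ s7 = s1.
Since s7 and s5 do not commute, Γ is not abelian.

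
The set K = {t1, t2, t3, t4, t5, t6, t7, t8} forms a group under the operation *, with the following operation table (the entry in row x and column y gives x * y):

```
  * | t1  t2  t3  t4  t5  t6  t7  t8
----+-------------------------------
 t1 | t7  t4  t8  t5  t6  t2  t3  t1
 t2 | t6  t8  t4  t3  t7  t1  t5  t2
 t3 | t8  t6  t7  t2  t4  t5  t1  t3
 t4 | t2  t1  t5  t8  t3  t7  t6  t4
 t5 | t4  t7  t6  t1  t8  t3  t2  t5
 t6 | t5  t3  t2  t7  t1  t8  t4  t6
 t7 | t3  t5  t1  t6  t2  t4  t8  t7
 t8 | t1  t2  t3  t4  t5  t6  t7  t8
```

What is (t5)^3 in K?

t5

t5^1 = t5
t5^2 = t5 * t5 = t8
t5^3 = t8 * t5 = t5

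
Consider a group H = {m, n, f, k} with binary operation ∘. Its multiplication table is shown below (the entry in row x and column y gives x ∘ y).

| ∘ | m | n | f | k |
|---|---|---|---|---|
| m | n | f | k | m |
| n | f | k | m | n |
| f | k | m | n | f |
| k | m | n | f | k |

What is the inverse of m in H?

First locate the identity: row k matches the header, so k is the identity.
Scan row m for k: m ∘ f = k. Hence m^(-1) = f.
(Structurally, H here is isomorphic to the cyclic group Z_4.)

f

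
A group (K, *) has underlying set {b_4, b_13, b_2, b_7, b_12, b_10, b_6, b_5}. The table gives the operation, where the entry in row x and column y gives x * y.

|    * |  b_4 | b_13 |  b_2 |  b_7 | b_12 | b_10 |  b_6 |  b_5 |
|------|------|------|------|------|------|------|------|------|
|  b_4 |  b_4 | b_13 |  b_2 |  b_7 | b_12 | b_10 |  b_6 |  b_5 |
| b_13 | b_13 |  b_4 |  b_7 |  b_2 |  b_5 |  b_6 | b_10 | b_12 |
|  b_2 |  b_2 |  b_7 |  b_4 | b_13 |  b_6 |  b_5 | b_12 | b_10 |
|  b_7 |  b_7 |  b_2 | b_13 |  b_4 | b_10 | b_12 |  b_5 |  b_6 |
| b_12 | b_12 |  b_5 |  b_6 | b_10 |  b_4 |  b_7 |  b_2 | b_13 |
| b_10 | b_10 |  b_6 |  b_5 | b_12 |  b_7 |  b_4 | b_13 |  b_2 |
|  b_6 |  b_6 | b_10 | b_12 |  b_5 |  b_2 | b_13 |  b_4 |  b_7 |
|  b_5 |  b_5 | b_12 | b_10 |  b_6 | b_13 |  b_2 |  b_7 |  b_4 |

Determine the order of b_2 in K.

The identity element is b_4 (its row matches the header).
b_2^1 = b_2
b_2^2 = b_2 * b_2 = b_4
The first power of b_2 equal to the identity is b_2^2, so ord(b_2) = 2.

2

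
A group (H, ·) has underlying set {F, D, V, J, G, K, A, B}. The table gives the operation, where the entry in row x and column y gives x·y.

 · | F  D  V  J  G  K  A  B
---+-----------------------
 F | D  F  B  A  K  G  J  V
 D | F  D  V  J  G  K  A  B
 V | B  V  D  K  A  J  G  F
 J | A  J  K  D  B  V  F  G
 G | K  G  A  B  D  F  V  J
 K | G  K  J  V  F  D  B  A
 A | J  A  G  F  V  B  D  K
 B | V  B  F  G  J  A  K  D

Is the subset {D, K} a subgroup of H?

{D, K} contains the identity D.
Checking products: every product of two elements of {D, K} (read from the table) lies in {D, K}, so the set is closed.
In a finite group, a nonempty closed subset is a subgroup. So {D, K} ≤ H.
(Structurally, H here is isomorphic to the elementary abelian group (Z_2)^3.)

Yes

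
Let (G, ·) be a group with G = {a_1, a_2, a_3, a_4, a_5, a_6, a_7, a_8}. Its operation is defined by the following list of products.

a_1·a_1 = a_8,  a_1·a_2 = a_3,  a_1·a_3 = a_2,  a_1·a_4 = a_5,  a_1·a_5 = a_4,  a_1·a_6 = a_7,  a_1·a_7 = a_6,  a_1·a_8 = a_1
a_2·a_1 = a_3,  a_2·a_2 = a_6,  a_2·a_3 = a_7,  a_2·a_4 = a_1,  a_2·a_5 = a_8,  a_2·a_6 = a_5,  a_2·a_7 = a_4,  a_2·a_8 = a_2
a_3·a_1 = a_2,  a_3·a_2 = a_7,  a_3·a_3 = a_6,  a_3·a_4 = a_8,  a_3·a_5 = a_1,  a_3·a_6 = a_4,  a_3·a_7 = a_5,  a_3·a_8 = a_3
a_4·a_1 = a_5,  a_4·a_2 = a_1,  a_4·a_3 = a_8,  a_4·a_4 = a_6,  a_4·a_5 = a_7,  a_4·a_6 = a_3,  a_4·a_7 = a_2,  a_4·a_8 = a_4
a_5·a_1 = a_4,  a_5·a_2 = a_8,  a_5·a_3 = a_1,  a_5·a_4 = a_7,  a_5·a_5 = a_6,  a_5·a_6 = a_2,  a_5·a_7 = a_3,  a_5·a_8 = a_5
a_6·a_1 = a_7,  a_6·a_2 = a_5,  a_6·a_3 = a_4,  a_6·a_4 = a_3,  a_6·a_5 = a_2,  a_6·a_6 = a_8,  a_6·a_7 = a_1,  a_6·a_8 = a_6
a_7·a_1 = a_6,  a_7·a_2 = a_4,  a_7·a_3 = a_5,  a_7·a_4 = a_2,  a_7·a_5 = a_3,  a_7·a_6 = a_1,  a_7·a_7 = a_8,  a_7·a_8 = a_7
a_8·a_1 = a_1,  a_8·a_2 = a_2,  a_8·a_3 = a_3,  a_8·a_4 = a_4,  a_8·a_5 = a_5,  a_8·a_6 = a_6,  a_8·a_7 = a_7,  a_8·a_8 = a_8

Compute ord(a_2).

4

The identity element is a_8 (its row matches the header).
a_2^1 = a_2
a_2^2 = a_2·a_2 = a_6
a_2^3 = a_6·a_2 = a_5
a_2^4 = a_5·a_2 = a_8
The first power of a_2 equal to the identity is a_2^4, so ord(a_2) = 4.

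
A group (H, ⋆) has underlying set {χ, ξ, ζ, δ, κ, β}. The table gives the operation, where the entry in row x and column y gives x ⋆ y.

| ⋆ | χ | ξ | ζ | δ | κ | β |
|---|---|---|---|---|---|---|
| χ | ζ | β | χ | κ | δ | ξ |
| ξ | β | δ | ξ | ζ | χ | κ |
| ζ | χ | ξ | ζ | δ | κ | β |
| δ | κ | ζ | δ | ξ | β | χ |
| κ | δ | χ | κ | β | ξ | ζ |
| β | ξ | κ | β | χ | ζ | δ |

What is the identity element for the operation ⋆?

The identity e satisfies e ⋆ x = x for all x, so its row in the table reproduces the column headers.
Row ζ reads: χ, ξ, ζ, δ, κ, β — exactly the header order. So ζ is the identity.

ζ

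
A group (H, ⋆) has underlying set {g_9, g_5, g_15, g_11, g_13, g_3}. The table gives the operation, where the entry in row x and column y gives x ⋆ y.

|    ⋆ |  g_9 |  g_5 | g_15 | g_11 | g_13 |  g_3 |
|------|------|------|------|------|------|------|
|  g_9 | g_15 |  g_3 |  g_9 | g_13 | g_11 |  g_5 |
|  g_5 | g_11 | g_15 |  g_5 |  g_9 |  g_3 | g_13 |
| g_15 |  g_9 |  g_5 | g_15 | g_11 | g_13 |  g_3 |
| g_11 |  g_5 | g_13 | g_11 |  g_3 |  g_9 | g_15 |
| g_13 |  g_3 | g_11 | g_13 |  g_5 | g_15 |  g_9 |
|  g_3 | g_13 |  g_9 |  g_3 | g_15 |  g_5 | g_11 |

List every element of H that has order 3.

{g_11, g_3}

Identity is g_15. Compute the order of each non-identity element by repeated multiplication:
  g_9: g_9 → g_15  (order 2)
  g_5: g_5 → g_15  (order 2)
  g_11: g_11 → g_3 → g_15  (order 3)
  g_13: g_13 → g_15  (order 2)
  g_3: g_3 → g_11 → g_15  (order 3)
Elements of order 3: {g_11, g_3}.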